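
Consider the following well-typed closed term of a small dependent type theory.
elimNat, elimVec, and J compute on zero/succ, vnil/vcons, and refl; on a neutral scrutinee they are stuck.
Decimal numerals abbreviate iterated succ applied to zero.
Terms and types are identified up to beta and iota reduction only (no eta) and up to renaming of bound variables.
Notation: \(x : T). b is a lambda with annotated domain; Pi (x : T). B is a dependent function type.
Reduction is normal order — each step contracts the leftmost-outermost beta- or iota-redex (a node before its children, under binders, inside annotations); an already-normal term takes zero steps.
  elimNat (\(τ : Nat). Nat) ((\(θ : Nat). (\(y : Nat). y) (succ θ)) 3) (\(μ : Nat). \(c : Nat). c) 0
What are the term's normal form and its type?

normal form:
  4
the term's type:
  Nat
observation: the leftmost-outermost redex is an elimNat iota-redex, and normalization takes 3 steps.


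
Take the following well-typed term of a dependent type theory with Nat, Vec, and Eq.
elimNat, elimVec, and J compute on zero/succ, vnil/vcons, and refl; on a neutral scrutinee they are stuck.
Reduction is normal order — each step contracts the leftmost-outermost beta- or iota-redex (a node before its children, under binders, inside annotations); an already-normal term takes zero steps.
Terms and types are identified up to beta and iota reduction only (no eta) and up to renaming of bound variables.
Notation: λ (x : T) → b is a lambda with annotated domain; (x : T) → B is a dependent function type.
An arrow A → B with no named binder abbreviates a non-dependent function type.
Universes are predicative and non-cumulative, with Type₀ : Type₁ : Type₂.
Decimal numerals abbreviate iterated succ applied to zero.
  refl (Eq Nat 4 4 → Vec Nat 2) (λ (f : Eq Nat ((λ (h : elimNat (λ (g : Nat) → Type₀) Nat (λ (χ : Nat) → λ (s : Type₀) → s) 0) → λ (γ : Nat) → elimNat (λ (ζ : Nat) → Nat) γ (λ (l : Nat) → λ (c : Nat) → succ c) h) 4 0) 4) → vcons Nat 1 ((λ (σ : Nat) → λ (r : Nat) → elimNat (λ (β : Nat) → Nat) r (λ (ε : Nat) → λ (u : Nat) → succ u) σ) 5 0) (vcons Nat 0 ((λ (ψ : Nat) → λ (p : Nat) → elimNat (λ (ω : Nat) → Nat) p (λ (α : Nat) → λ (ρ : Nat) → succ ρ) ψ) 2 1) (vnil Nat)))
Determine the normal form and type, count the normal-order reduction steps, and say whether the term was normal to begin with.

resulting normal form:
  refl (Eq Nat 4 4 → Vec Nat 2) (λ (f : Eq Nat 4 4) → vcons Nat 1 5 (vcons Nat 0 3 (vnil Nat)))
type:
  Eq (Eq Nat 4 4 → Vec Nat 2) (λ (f : Eq Nat 4 4) → vcons Nat 1 5 (vcons Nat 0 3 (vnil Nat))) (λ (h : Eq Nat 4 4) → vcons Nat 1 5 (vcons Nat 0 3 (vnil Nat)))
reduction steps (normal order): 42
already normal: no
first redex: a beta-redex


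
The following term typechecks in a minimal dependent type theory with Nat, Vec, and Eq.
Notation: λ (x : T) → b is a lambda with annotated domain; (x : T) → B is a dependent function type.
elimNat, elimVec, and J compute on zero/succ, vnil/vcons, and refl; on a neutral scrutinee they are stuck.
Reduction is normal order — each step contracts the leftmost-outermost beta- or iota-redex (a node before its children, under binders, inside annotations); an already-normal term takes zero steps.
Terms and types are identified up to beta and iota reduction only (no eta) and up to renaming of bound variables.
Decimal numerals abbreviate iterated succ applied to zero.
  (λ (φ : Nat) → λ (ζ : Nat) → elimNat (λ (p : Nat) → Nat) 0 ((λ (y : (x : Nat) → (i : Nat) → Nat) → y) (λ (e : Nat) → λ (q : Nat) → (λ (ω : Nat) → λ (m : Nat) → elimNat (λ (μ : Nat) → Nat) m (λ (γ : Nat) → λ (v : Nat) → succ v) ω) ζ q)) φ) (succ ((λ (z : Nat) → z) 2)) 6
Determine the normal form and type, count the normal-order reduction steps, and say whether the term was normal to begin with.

normal form:
  18
type:
  Nat
normal-order step count: 57
already normal: no
first contracted redex: a beta-redex


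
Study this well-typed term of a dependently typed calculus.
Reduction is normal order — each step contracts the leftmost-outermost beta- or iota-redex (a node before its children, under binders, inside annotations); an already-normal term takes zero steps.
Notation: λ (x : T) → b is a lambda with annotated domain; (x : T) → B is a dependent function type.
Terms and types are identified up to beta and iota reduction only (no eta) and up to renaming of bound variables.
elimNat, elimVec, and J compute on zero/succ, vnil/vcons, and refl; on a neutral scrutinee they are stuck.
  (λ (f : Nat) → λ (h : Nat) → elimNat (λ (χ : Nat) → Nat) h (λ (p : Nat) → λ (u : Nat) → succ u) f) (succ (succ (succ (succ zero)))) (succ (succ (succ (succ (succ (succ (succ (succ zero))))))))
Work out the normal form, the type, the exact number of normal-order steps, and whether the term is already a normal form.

normal form:
  succ (succ (succ (succ (succ (succ (succ (succ (succ (succ (succ (succ zero)))))))))))
the term's type:
  Nat
normal-order step count: 15
already normal: no
first contracted redex: a beta-redex


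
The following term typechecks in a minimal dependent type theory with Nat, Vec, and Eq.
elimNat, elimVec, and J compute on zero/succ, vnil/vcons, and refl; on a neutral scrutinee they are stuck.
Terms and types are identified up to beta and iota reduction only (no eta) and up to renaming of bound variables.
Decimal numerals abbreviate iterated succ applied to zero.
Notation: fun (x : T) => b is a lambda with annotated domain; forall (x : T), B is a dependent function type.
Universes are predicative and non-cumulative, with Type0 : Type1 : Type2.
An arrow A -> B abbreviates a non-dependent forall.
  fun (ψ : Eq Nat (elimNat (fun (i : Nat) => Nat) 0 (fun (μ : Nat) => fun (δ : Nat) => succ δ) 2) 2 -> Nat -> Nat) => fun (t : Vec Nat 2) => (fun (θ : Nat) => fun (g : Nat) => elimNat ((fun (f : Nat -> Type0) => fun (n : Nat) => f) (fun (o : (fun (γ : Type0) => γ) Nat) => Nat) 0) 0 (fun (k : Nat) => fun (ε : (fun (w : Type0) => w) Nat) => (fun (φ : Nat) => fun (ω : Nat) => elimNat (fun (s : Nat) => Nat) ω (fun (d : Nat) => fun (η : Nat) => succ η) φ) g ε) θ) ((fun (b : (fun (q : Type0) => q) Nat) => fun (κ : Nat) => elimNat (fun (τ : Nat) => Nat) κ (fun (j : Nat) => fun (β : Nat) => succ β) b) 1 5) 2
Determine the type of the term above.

the term's type:
  (Eq Nat 2 2 -> Nat -> Nat) -> Vec Nat 2 -> Nat


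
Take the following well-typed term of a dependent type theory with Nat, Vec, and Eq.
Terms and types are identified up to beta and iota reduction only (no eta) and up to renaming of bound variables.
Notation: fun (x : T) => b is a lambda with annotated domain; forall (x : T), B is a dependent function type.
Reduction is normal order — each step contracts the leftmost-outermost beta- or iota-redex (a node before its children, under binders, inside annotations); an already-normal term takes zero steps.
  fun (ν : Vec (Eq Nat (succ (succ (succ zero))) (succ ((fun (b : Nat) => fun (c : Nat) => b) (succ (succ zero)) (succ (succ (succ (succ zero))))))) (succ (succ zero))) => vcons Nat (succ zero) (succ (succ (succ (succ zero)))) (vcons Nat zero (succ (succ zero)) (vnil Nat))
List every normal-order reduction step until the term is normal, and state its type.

reduction (normal order):
  fun (ν : Vec (Eq Nat (succ (succ (succ zero))) (succ ((fun (b : Nat) => fun (c : Nat) => b) (succ (succ zero)) (succ (succ (succ (succ zero))))))) (succ (succ zero))) => vcons Nat (succ zero) (succ (succ (succ (succ zero)))) (vcons Nat zero (succ (succ zero)) (vnil Nat))
  ~> fun (ν : Vec (Eq Nat (succ (succ (succ zero))) (succ ((fun (b : Nat) => succ (succ zero)) (succ (succ (succ (succ zero))))))) (succ (succ zero))) => vcons Nat (succ zero) (succ (succ (succ (succ zero)))) (vcons Nat zero (succ (succ zero)) (vnil Nat))
  ~> fun (ν : Vec (Eq Nat (succ (succ (succ zero))) (succ (succ (succ zero)))) (succ (succ zero))) => vcons Nat (succ zero) (succ (succ (succ (succ zero)))) (vcons Nat zero (succ (succ zero)) (vnil Nat))
inferred type:
  forall (ν : Vec (Eq Nat (succ (succ (succ zero))) (succ (succ (succ zero)))) (succ (succ zero))), Vec Nat (succ (succ zero))


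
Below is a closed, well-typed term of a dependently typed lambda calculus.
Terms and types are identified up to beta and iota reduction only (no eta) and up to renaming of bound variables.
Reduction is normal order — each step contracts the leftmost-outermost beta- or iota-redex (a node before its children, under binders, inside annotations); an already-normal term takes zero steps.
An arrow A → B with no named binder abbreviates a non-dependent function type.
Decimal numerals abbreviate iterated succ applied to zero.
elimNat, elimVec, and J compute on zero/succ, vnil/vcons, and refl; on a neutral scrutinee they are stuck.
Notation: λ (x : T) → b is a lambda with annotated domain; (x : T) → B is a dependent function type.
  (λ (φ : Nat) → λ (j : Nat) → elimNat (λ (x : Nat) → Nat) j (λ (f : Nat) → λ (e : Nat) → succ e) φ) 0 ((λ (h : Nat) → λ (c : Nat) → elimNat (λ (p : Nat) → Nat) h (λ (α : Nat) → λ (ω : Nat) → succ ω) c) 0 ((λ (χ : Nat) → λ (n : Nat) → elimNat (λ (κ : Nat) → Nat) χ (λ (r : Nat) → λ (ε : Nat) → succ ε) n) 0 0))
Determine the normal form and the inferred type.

normal form:
  0
type:
  Nat
observation: the first redex contracted is a beta-redex; the normal form is reached in 9 normal-order steps.


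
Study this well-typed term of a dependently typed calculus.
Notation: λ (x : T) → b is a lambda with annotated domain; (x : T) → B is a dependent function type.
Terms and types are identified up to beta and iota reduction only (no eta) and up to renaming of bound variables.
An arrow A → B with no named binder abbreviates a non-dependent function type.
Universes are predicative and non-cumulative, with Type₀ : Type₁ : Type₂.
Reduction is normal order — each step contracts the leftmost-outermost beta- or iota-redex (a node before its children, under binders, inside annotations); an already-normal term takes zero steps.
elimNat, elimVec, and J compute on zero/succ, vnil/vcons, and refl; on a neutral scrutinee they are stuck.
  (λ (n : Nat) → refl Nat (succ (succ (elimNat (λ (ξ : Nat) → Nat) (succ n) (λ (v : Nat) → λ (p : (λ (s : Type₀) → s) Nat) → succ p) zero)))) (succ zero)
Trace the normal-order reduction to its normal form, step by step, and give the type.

normal-order reduction sequence:
  (λ (n : Nat) → refl Nat (succ (succ (elimNat (λ (ξ : Nat) → Nat) (succ n) (λ (v : Nat) → λ (p : (λ (s : Type₀) → s) Nat) → succ p) zero)))) (succ zero)
  ~> refl Nat (succ (succ (elimNat (λ (n : Nat) → Nat) (succ (succ zero)) (λ (ξ : Nat) → λ (v : (λ (p : Type₀) → p) Nat) → succ v) zero)))
  ~> refl Nat (succ (succ (succ (succ zero))))
type:
  Eq Nat (succ (succ (succ (succ zero)))) (succ (succ (succ (succ zero))))


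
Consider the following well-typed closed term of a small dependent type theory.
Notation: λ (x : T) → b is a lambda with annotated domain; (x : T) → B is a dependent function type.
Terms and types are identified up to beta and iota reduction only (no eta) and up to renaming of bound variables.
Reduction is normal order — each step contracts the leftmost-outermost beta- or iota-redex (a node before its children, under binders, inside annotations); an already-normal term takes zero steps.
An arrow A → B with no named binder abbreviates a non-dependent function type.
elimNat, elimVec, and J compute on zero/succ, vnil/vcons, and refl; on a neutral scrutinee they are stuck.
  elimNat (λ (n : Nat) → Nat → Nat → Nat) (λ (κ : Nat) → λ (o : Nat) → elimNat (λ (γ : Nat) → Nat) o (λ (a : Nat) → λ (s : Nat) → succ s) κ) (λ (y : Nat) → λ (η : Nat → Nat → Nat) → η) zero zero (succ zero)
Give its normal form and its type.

normal form:
  succ zero
inferred type:
  Nat


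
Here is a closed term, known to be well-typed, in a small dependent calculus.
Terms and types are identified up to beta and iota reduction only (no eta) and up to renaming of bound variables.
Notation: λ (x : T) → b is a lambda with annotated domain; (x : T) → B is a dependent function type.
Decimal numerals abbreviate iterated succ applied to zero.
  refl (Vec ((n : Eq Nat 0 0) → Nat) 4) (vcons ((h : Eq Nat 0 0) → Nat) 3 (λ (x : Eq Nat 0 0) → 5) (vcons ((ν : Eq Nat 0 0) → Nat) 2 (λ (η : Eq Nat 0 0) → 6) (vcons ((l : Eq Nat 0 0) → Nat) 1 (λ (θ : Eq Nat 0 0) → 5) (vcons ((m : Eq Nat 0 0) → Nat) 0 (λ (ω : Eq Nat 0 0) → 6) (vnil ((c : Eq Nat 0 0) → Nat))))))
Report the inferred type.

the term's type:
  Eq (Vec ((n : Eq Nat 0 0) → Nat) 4) (vcons ((h : Eq Nat 0 0) → Nat) 3 (λ (x : Eq Nat 0 0) → 5) (vcons ((ν : Eq Nat 0 0) → Nat) 2 (λ (η : Eq Nat 0 0) → 6) (vcons ((l : Eq Nat 0 0) → Nat) 1 (λ (θ : Eq Nat 0 0) → 5) (vcons ((m : Eq Nat 0 0) → Nat) 0 (λ (ω : Eq Nat 0 0) → 6) (vnil ((c : Eq Nat 0 0) → Nat)))))) (vcons ((g : Eq Nat 0 0) → Nat) 3 (λ (p : Eq Nat 0 0) → 5) (vcons ((κ : Eq Nat 0 0) → Nat) 2 (λ (v : Eq Nat 0 0) → 6) (vcons ((ψ : Eq Nat 0 0) → Nat) 1 (λ (q : Eq Nat 0 0) → 5) (vcons ((j : Eq Nat 0 0) → Nat) 0 (λ (y : Eq Nat 0 0) → 6) (vnil ((χ : Eq Nat 0 0) → Nat))))))


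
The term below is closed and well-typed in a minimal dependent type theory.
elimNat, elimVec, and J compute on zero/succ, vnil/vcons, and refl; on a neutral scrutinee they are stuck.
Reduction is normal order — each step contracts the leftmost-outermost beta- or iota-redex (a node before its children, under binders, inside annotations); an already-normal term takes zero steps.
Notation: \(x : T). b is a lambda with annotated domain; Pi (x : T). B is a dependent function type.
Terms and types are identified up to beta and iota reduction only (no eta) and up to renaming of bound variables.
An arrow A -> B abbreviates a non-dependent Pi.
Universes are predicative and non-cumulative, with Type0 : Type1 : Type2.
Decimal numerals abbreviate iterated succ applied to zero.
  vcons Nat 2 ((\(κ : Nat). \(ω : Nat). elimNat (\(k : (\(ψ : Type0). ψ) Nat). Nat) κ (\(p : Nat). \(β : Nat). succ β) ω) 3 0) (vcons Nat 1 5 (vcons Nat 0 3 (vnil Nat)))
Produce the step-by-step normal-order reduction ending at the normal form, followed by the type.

normal-order reduction:
  vcons Nat 2 ((\(κ : Nat). \(ω : Nat). elimNat (\(k : (\(ψ : Type0). ψ) Nat). Nat) κ (\(p : Nat). \(β : Nat). succ β) ω) 3 0) (vcons Nat 1 5 (vcons Nat 0 3 (vnil Nat)))
  ~> vcons Nat 2 ((\(κ : Nat). elimNat (\(ω : (\(k : Type0). k) Nat). Nat) 3 (\(ψ : Nat). \(p : Nat). succ p) κ) 0) (vcons Nat 1 5 (vcons Nat 0 3 (vnil Nat)))
  ~> vcons Nat 2 (elimNat (\(κ : (\(ω : Type0). ω) Nat). Nat) 3 (\(k : Nat). \(ψ : Nat). succ ψ) 0) (vcons Nat 1 5 (vcons Nat 0 3 (vnil Nat)))
  ~> vcons Nat 2 3 (vcons Nat 1 5 (vcons Nat 0 3 (vnil Nat)))
the term's type:
  Vec Nat 3


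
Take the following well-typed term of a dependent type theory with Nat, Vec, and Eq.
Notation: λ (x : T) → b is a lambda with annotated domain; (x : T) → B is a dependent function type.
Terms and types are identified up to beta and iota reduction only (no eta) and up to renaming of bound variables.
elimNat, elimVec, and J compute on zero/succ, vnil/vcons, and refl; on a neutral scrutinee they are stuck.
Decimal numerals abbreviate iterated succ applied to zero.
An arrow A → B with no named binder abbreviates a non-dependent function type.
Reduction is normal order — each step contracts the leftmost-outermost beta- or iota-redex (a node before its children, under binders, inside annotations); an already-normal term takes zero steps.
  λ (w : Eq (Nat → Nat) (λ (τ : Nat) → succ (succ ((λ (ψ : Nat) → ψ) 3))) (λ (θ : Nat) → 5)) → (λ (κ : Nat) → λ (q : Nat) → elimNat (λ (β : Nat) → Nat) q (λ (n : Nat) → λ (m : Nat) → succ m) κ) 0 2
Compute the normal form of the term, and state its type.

resulting normal form:
  λ (w : Eq (Nat → Nat) (λ (τ : Nat) → 5) (λ (ψ : Nat) → 5)) → 2
the term's type:
  Eq (Nat → Nat) (λ (w : Nat) → 5) (λ (τ : Nat) → 5) → Nat
observation: contracting a beta-redex first, the term normalizes in 4 steps.


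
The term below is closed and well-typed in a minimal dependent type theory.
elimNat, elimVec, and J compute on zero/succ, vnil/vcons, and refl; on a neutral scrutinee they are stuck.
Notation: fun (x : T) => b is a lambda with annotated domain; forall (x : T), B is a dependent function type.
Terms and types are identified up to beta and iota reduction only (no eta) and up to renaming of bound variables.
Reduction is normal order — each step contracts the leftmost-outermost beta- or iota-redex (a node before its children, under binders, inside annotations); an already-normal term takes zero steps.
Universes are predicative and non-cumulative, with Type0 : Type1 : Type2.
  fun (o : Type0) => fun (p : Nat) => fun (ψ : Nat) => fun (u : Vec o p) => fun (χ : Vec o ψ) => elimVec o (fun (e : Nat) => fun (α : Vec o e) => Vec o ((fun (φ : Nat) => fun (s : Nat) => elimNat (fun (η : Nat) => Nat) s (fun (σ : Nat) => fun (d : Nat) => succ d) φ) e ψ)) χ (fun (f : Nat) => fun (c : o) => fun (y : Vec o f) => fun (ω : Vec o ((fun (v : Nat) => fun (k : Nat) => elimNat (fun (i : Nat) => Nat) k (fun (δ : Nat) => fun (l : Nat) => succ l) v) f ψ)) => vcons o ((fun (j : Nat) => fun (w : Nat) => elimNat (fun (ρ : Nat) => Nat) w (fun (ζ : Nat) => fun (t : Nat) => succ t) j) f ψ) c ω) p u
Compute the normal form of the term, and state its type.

resulting normal form:
  fun (o : Type0) => fun (p : Nat) => fun (ψ : Nat) => fun (u : Vec o p) => fun (χ : Vec o ψ) => elimVec o (fun (e : Nat) => fun (α : Vec o e) => Vec o (elimNat (fun (φ : Nat) => Nat) ψ (fun (s : Nat) => fun (η : Nat) => succ η) e)) χ (fun (σ : Nat) => fun (d : o) => fun (f : Vec o σ) => fun (c : Vec o (elimNat (fun (y : Nat) => Nat) ψ (fun (ω : Nat) => fun (v : Nat) => succ v) σ)) => vcons o (elimNat (fun (k : Nat) => Nat) ψ (fun (i : Nat) => fun (δ : Nat) => succ δ) σ) d c) p u
type:
  forall (o : Type0), forall (p : Nat), forall (ψ : Nat), forall (u : Vec o p), forall (χ : Vec o ψ), Vec o (elimNat (fun (e : Nat) => Nat) ψ (fun (α : Nat) => fun (φ : Nat) => succ φ) p)


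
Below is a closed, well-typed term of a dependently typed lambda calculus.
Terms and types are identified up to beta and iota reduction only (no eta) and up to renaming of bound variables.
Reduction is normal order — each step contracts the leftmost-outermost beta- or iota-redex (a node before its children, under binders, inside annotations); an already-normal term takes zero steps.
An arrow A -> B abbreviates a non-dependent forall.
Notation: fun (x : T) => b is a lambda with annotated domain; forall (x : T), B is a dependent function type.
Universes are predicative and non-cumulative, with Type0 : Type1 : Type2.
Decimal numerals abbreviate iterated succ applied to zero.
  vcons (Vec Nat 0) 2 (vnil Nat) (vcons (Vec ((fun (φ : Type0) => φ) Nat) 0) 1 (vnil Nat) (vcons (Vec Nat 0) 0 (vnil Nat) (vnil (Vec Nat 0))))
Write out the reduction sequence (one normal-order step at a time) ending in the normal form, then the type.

normal-order reduction sequence:
  vcons (Vec Nat 0) 2 (vnil Nat) (vcons (Vec ((fun (φ : Type0) => φ) Nat) 0) 1 (vnil Nat) (vcons (Vec Nat 0) 0 (vnil Nat) (vnil (Vec Nat 0))))
  ~> vcons (Vec Nat 0) 2 (vnil Nat) (vcons (Vec Nat 0) 1 (vnil Nat) (vcons (Vec Nat 0) 0 (vnil Nat) (vnil (Vec Nat 0))))
type:
  Vec (Vec Nat 0) 3


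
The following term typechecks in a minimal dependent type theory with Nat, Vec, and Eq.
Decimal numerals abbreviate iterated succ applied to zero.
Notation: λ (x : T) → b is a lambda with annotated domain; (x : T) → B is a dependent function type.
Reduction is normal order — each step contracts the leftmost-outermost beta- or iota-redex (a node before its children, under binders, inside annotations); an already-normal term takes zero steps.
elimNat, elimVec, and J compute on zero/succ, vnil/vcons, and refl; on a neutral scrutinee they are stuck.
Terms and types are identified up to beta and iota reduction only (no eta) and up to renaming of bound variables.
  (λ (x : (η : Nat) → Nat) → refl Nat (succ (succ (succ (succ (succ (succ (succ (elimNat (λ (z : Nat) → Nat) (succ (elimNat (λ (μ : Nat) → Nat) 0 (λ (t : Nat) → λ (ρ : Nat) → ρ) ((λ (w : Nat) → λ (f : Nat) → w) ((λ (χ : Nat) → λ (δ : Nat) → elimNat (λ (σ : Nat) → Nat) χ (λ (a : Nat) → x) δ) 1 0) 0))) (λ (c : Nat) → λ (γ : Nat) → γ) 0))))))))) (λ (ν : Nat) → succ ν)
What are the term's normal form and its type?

normal form:
  refl Nat 8
the term's type:
  Eq Nat 8 8


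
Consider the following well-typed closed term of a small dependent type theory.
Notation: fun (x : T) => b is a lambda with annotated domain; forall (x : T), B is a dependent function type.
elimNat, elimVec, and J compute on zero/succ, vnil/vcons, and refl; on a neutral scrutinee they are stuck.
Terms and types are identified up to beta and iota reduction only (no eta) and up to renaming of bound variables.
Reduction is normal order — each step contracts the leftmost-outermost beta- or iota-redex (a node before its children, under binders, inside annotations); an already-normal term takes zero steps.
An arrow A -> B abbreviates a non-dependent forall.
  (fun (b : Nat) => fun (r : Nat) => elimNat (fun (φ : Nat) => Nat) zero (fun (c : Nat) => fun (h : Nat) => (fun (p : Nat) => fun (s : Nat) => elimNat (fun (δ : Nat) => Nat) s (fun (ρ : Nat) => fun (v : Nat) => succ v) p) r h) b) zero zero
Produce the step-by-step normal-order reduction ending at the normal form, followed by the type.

normal-order reduction sequence:
  (fun (b : Nat) => fun (r : Nat) => elimNat (fun (φ : Nat) => Nat) zero (fun (c : Nat) => fun (h : Nat) => (fun (p : Nat) => fun (s : Nat) => elimNat (fun (δ : Nat) => Nat) s (fun (ρ : Nat) => fun (v : Nat) => succ v) p) r h) b) zero zero
  ~> (fun (b : Nat) => elimNat (fun (r : Nat) => Nat) zero (fun (φ : Nat) => fun (c : Nat) => (fun (h : Nat) => fun (p : Nat) => elimNat (fun (s : Nat) => Nat) p (fun (δ : Nat) => fun (ρ : Nat) => succ ρ) h) b c) zero) zero
  ~> elimNat (fun (b : Nat) => Nat) zero (fun (r : Nat) => fun (φ : Nat) => (fun (c : Nat) => fun (h : Nat) => elimNat (fun (p : Nat) => Nat) h (fun (s : Nat) => fun (δ : Nat) => succ δ) c) zero φ) zero
  ~> zero
inferred type:
  Nat


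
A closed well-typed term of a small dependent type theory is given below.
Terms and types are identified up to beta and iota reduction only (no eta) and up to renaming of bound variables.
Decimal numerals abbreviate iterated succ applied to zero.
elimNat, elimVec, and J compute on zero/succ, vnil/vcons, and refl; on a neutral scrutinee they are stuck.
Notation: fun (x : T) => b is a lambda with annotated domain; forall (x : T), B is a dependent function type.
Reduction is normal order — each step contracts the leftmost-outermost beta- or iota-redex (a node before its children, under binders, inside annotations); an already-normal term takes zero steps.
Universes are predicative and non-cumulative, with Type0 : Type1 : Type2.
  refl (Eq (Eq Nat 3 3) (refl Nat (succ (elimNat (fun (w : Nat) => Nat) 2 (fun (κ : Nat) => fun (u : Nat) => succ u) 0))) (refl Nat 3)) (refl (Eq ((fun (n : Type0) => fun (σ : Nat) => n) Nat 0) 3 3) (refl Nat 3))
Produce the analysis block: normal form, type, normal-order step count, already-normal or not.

resulting normal form:
  refl (Eq (Eq Nat 3 3) (refl Nat 3) (refl Nat 3)) (refl (Eq Nat 3 3) (refl Nat 3))
the term's type:
  Eq (Eq (Eq Nat 3 3) (refl Nat 3) (refl Nat 3)) (refl (Eq Nat 3 3) (refl Nat 3)) (refl (Eq Nat 3 3) (refl Nat 3))
steps to reach normal form (normal order): 3
already normal: no
first contracted redex: an elimNat iota-redex


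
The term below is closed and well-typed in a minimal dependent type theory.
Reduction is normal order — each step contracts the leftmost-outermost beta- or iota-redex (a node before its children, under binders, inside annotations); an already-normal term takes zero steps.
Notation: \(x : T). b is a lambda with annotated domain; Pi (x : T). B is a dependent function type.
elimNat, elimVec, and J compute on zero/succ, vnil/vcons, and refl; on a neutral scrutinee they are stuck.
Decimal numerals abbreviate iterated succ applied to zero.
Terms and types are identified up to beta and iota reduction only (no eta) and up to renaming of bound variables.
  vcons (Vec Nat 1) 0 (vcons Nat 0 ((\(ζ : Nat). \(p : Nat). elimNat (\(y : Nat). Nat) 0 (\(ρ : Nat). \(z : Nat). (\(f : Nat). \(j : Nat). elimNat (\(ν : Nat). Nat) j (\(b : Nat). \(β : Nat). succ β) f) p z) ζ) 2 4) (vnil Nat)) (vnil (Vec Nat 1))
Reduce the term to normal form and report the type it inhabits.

normal form:
  vcons (Vec Nat 1) 0 (vcons Nat 0 8 (vnil Nat)) (vnil (Vec Nat 1))
type:
  Vec (Vec Nat 1) 1
observation: contracting a beta-redex first, the term normalizes in 39 steps.


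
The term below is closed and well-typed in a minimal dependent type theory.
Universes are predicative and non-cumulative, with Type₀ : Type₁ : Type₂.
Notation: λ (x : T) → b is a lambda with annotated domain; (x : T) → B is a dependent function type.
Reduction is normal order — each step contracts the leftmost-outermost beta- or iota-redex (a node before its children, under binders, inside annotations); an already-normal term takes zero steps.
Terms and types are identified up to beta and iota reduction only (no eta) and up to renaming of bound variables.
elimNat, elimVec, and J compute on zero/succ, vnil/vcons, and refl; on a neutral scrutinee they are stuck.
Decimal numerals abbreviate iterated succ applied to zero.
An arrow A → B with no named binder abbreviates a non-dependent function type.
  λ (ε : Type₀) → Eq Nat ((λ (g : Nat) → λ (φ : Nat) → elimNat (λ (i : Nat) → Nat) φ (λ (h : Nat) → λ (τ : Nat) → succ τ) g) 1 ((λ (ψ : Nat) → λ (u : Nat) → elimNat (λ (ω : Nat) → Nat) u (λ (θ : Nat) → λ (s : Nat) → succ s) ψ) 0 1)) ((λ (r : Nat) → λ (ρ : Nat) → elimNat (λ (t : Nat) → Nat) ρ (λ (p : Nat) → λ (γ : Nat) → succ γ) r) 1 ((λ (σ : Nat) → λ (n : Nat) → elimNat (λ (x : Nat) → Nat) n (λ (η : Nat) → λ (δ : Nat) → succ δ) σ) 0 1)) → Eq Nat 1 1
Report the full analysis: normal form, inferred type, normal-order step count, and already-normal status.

resulting normal form:
  λ (ε : Type₀) → Eq Nat 2 2 → Eq Nat 1 1
type:
  Type₀ → Type₀
reduction steps (normal order): 18
started in normal form: no
first redex: a beta-redex


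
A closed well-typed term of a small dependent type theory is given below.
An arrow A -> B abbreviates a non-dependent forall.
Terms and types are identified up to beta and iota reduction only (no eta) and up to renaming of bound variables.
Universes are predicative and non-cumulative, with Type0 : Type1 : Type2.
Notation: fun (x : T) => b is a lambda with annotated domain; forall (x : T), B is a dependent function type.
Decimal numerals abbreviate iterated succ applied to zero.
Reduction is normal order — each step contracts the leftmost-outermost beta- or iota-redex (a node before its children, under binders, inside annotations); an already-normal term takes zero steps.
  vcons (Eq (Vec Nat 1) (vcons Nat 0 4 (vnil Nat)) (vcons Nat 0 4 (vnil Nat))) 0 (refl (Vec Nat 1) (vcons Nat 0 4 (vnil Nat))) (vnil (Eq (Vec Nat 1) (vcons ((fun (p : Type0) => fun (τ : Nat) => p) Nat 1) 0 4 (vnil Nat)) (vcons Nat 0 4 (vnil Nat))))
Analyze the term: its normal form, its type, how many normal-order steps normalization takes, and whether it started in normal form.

normal form:
  vcons (Eq (Vec Nat 1) (vcons Nat 0 4 (vnil Nat)) (vcons Nat 0 4 (vnil Nat))) 0 (refl (Vec Nat 1) (vcons Nat 0 4 (vnil Nat))) (vnil (Eq (Vec Nat 1) (vcons Nat 0 4 (vnil Nat)) (vcons Nat 0 4 (vnil Nat))))
the term's type:
  Vec (Eq (Vec Nat 1) (vcons Nat 0 4 (vnil Nat)) (vcons Nat 0 4 (vnil Nat))) 1
steps to reach normal form (normal order): 2
term was already normal: no
first redex: a beta-redex


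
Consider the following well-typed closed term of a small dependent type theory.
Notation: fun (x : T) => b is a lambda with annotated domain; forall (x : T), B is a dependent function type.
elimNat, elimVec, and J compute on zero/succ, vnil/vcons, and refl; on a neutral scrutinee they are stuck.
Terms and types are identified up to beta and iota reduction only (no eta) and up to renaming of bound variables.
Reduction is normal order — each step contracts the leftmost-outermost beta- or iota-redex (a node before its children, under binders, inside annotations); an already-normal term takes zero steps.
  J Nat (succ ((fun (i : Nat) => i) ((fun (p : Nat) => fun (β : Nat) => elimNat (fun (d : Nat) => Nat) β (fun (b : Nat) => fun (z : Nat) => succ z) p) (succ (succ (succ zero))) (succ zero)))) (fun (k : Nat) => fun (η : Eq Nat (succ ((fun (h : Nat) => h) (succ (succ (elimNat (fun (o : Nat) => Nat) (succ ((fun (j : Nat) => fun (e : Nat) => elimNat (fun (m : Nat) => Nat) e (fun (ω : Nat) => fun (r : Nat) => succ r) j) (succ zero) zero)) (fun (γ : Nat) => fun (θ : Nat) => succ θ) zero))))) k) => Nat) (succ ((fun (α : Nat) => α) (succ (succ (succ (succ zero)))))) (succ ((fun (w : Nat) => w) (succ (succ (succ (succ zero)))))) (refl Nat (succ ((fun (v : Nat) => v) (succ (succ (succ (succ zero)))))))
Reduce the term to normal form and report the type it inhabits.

resulting normal form:
  succ (succ (succ (succ (succ zero))))
inferred type:
  Nat
observation: 2 normal-order steps separate the term from its normal form.


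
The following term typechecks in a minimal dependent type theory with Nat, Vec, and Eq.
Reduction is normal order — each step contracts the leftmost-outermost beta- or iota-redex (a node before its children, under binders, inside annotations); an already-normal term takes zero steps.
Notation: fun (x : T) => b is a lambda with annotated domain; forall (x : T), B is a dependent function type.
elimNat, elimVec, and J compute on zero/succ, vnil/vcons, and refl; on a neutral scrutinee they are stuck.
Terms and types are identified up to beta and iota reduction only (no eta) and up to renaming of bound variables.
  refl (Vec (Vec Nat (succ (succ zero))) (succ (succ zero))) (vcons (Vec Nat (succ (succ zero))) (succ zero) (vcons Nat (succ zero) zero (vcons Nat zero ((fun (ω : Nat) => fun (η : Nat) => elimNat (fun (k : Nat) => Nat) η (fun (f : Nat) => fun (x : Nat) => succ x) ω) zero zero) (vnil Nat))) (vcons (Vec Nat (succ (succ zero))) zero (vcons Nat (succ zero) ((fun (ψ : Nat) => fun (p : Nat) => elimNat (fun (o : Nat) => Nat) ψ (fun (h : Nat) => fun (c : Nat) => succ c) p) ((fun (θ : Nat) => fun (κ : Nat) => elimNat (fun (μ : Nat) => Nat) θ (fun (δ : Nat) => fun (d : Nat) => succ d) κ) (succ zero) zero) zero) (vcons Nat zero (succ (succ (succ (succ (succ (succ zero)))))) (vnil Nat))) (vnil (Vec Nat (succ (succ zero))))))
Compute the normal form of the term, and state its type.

resulting normal form:
  refl (Vec (Vec Nat (succ (succ zero))) (succ (succ zero))) (vcons (Vec Nat (succ (succ zero))) (succ zero) (vcons Nat (succ zero) zero (vcons Nat zero zero (vnil Nat))) (vcons (Vec Nat (succ (succ zero))) zero (vcons Nat (succ zero) (succ zero) (vcons Nat zero (succ (succ (succ (succ (succ (succ zero)))))) (vnil Nat))) (vnil (Vec Nat (succ (succ zero))))))
type:
  Eq (Vec (Vec Nat (succ (succ zero))) (succ (succ zero))) (vcons (Vec Nat (succ (succ zero))) (succ zero) (vcons Nat (succ zero) zero (vcons Nat zero zero (vnil Nat))) (vcons (Vec Nat (succ (succ zero))) zero (vcons Nat (succ zero) (succ zero) (vcons Nat zero (succ (succ (succ (succ (succ (succ zero)))))) (vnil Nat))) (vnil (Vec Nat (succ (succ zero)))))) (vcons (Vec Nat (succ (succ zero))) (succ zero) (vcons Nat (succ zero) zero (vcons Nat zero zero (vnil Nat))) (vcons (Vec Nat (succ (succ zero))) zero (vcons Nat (succ zero) (succ zero) (vcons Nat zero (succ (succ (succ (succ (succ (succ zero)))))) (vnil Nat))) (vnil (Vec Nat (succ (succ zero))))))


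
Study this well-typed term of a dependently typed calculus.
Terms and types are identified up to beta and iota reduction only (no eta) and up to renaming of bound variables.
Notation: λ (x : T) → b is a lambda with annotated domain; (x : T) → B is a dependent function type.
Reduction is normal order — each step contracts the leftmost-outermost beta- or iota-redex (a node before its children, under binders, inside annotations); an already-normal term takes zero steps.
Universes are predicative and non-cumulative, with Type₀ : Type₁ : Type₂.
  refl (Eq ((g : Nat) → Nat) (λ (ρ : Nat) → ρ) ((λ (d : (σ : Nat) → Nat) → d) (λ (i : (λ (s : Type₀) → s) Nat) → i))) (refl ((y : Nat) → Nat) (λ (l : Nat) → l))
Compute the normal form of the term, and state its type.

resulting normal form:
  refl (Eq ((g : Nat) → Nat) (λ (ρ : Nat) → ρ) (λ (d : Nat) → d)) (refl ((σ : Nat) → Nat) (λ (i : Nat) → i))
inferred type:
  Eq (Eq ((g : Nat) → Nat) (λ (ρ : Nat) → ρ) (λ (d : Nat) → d)) (refl ((σ : Nat) → Nat) (λ (i : Nat) → i)) (refl ((s : Nat) → Nat) (λ (y : Nat) → y))


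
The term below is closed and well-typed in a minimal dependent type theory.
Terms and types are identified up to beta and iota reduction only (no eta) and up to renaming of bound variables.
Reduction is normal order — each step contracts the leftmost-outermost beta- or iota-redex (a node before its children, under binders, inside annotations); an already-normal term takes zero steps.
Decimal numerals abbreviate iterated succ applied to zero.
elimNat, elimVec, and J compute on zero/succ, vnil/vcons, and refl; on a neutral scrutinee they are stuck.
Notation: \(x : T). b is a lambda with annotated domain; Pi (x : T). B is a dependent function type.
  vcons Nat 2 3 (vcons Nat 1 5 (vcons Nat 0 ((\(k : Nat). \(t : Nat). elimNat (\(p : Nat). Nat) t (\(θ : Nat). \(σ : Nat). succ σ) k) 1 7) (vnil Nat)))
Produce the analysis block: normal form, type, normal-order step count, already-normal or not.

reduced normal form:
  vcons Nat 2 3 (vcons Nat 1 5 (vcons Nat 0 8 (vnil Nat)))
type:
  Vec Nat 3
steps to reach normal form (normal order): 6
already normal: no
first redex: a beta-redex


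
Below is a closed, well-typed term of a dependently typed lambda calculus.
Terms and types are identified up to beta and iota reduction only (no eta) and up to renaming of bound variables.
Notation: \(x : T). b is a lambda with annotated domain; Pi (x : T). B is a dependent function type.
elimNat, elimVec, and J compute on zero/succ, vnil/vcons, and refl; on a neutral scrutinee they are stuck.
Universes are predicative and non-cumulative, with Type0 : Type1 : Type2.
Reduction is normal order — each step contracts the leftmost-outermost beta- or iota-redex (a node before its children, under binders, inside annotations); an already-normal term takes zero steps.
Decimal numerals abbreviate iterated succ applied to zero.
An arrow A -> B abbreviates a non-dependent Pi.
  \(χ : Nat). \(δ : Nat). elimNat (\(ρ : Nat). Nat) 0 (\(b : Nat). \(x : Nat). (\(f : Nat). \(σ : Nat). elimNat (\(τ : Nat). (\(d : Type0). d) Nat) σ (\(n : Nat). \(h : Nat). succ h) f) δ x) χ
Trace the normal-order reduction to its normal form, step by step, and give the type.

normal-order reduction:
  \(χ : Nat). \(δ : Nat). elimNat (\(ρ : Nat). Nat) 0 (\(b : Nat). \(x : Nat). (\(f : Nat). \(σ : Nat). elimNat (\(τ : Nat). (\(d : Type0). d) Nat) σ (\(n : Nat). \(h : Nat). succ h) f) δ x) χ
  ~> \(χ : Nat). \(δ : Nat). elimNat (\(ρ : Nat). Nat) 0 (\(b : Nat). \(x : Nat). (\(f : Nat). elimNat (\(σ : Nat). (\(τ : Type0). τ) Nat) f (\(d : Nat). \(n : Nat). succ n) δ) x) χ
  ~> \(χ : Nat). \(δ : Nat). elimNat (\(ρ : Nat). Nat) 0 (\(b : Nat). \(x : Nat). elimNat (\(f : Nat). (\(σ : Type0). σ) Nat) x (\(τ : Nat). \(d : Nat). succ d) δ) χ
  ~> \(χ : Nat). \(δ : Nat). elimNat (\(ρ : Nat). Nat) 0 (\(b : Nat). \(x : Nat). elimNat (\(f : Nat). Nat) x (\(σ : Nat). \(τ : Nat). succ τ) δ) χ
type:
  Nat -> Nat -> Nat


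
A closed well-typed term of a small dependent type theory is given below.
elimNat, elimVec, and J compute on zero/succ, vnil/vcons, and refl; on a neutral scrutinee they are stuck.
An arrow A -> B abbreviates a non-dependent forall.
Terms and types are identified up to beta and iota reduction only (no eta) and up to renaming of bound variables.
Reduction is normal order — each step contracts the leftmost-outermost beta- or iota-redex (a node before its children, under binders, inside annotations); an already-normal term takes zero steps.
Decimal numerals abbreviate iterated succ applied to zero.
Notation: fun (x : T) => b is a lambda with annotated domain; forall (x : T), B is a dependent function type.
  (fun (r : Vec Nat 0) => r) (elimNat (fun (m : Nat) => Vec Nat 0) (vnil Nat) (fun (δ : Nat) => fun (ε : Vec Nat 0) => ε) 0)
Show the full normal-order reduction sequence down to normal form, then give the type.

reduction (normal order):
  (fun (r : Vec Nat 0) => r) (elimNat (fun (m : Nat) => Vec Nat 0) (vnil Nat) (fun (δ : Nat) => fun (ε : Vec Nat 0) => ε) 0)
  ~> elimNat (fun (r : Nat) => Vec Nat 0) (vnil Nat) (fun (m : Nat) => fun (δ : Vec Nat 0) => δ) 0
  ~> vnil Nat
the term's type:
  Vec Nat 0


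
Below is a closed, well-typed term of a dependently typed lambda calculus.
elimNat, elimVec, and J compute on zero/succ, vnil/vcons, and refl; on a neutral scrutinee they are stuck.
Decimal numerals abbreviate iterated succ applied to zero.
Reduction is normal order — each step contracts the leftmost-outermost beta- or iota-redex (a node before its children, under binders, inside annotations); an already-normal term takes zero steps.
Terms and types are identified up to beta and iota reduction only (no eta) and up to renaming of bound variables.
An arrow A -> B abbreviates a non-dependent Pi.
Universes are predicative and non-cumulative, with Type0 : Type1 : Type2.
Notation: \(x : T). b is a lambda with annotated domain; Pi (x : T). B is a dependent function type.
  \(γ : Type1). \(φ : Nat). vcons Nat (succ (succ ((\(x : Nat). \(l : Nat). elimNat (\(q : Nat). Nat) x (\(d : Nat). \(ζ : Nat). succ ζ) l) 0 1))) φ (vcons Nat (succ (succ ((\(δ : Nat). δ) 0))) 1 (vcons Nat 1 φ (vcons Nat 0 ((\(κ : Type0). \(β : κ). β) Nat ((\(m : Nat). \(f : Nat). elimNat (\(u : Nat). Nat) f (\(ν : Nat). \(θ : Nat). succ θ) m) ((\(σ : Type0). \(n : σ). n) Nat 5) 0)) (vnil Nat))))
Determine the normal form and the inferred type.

normal form:
  \(γ : Type1). \(φ : Nat). vcons Nat 3 φ (vcons Nat 2 1 (vcons Nat 1 φ (vcons Nat 0 5 (vnil Nat))))
the term's type:
  Type1 -> Nat -> Vec Nat 4


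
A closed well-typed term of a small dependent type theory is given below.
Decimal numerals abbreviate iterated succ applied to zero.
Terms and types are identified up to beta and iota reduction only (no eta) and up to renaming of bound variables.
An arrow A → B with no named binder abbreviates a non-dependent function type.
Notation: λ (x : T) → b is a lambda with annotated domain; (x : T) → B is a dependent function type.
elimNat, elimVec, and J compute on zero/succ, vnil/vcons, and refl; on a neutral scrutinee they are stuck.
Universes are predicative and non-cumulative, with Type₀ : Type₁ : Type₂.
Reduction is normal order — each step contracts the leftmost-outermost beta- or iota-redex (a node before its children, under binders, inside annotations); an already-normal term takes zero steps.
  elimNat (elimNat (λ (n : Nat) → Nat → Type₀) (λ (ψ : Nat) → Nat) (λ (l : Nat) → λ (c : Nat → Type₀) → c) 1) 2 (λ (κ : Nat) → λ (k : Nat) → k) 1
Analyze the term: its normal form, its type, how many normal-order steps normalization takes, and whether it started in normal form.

normal form:
  2
inferred type:
  Nat
normal-order step count: 4
started in normal form: no
first redex: an elimNat iota-redex


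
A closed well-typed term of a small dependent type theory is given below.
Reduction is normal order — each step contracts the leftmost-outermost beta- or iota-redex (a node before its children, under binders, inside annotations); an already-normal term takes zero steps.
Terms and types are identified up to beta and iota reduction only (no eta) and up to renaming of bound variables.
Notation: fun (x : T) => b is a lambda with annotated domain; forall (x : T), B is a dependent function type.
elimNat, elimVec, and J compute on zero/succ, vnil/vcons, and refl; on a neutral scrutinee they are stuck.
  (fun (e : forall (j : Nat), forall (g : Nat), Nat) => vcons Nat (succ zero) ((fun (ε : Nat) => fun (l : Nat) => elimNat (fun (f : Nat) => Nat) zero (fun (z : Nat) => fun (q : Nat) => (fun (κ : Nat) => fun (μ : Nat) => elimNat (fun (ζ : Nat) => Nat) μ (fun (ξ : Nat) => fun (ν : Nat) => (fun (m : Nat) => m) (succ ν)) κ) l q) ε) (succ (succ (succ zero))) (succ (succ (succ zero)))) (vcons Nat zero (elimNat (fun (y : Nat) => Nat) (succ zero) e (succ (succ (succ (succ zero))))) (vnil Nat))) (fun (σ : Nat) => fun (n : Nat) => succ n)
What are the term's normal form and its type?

resulting normal form:
  vcons Nat (succ zero) (succ (succ (succ (succ (succ (succ (succ (succ (succ zero))))))))) (vcons Nat zero (succ (succ (succ (succ (succ zero))))) (vnil Nat))
type:
  Vec Nat (succ (succ zero))
observation: contracting a beta-redex first, the term normalizes in 71 steps.
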